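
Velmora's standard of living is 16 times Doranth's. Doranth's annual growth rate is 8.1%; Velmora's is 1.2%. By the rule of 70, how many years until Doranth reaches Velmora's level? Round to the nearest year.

≈ 41 years

Doranth gains on Velmora at 8.1% − 1.2% = 6.9 points a year.
At that relative rate the gap halves every 70/6.9 ≈ 10.14 years.
A 16 times gap closes after 4 halvings: 4 × 10.14 ≈ 41 years.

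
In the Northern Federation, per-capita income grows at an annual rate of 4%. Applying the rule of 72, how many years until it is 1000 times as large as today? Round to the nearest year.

179 years

Doubling time ≈ 72/4 = 18.00 years.
1000× is log₂ 1000 ≈ 9.97 doublings, so ≈ 9.97 × 18.00 = 179 years.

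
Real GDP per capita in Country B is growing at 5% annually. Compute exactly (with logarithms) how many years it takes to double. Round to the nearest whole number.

t = ln(2) / ln(1 + 0.05) = 0.6931 / 0.048790 ≈ 14.21.
≈ 14 years.

14 years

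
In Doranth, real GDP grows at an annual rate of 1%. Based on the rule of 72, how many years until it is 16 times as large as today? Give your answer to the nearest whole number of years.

One doubling takes 72/1 = 72.00 years.
Getting to 16× needs 4 doublings: 4 × 72.00 ≈ 288 years.

around 288 years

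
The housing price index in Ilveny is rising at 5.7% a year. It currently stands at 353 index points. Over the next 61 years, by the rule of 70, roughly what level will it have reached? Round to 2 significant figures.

approximately 11000 index points

Doubling time ≈ 70/5.7 = 12.28 years.
61 years is 61/12.28 ≈ 4.97 doublings, a factor of 2^4.97 ≈ 31.34.
353 × 31.34 ≈ 11000 index points.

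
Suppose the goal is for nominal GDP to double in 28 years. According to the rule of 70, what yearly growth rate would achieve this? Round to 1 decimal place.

≈ 2.5%

70 / 28 ≈ 2.50, so about 2.5% per year.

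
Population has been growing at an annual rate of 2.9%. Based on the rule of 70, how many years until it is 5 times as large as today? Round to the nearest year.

roughly 56 years

One doubling takes 70/2.9 = 24.14 years.
Reaching 5× takes log₂(5) ≈ 2.32 doublings.
2.32 × 24.14 ≈ 56 years.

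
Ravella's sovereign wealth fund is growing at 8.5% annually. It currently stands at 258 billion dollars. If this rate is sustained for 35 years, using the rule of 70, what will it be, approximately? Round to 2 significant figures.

approximately 4900 billion dollars

Doubling time ≈ 70/8.5 = 8.24 years.
35 years is 35/8.24 ≈ 4.25 doublings, a factor of 2^4.25 ≈ 19.03.
258 × 19.03 ≈ 4900 billion dollars.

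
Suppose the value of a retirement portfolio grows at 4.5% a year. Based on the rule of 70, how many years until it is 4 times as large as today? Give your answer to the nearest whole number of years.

Doubling time ≈ 70/4.5 = 15.56 years.
Getting to 4× needs 2 doublings: 2 × 15.56 ≈ 31 years.

about 31 years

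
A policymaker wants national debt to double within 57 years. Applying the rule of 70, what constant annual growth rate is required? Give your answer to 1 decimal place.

70 / 57 ≈ 1.23, so about 1.2% annually.

≈ 1.2%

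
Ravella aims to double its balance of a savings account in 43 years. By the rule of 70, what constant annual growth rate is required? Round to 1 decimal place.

about 1.6%

70 / 43 ≈ 1.63, so about 1.6% annually.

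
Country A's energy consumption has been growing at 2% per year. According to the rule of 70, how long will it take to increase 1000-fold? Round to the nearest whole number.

At 2% it doubles every 70/2 ≈ 35.00 years.
Reaching 1000× takes log₂(1000) ≈ 9.97 doublings.
9.97 × 35.00 ≈ 349 years.

around 349 years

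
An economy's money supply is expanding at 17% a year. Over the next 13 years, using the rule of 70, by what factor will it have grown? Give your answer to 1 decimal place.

≈ 8.9 times

Doubling time ≈ 70/17 = 4.12 years.
13 years / 4.12 ≈ 3.16 doublings → factor 2^3.16 ≈ 8.9.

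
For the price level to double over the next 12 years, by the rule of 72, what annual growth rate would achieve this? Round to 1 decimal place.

≈ 6.0%

72 / 12 ≈ 6.00, so about 6.0% a year.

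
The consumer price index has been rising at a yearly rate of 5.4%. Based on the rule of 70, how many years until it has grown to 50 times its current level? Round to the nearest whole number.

approximately 73 years

Doubling time ≈ 70/5.4 = 12.96 years.
50× is log₂ 50 ≈ 5.64 doublings, so ≈ 5.64 × 12.96 = 73 years.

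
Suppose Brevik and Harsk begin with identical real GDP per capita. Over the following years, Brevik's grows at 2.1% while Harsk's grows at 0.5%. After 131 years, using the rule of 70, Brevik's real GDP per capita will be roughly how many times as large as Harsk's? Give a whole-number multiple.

Only the 1.6-point difference matters.
70/1.6 ≈ 43.75 years per doubling of the ratio; 131 years gives 2.99 doublings, so ≈ 8×.

about 8 times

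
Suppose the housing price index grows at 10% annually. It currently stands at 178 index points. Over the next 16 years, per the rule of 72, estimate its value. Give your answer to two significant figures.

about 830 index points

It doubles every 72/10 ≈ 7.20 years, so 16 years is 2.22 doublings.
2^2.22 ≈ 4.66; 178 × 4.66 ≈ 830 index points.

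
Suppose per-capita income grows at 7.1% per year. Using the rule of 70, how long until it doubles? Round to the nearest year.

10 years

Doubling time ≈ 70 / 7.1 = 9.86 years.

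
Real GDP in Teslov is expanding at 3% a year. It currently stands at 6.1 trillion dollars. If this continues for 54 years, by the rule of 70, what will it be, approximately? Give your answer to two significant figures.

≈ 30 trillion dollars

Doubling time ≈ 70/3 = 23.33 years.
54 years is 54/23.33 ≈ 2.31 doublings, a factor of 2^2.31 ≈ 4.96.
6.1 × 4.96 ≈ 30 trillion dollars.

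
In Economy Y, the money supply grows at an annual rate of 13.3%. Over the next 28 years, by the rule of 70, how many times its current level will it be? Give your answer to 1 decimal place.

Doubling time ≈ 70/13.3 = 5.26 years.
28 years / 5.26 ≈ 5.32 doublings → factor 2^5.32 ≈ 39.9.

roughly 39.9 times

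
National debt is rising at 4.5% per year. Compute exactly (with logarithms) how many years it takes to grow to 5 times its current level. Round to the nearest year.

t = ln(5) / ln(1 + 0.045) = 1.6094 / 0.044017 ≈ 36.56.
≈ 37 years.

37 years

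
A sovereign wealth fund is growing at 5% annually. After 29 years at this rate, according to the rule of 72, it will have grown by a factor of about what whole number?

about 4 times

72/5 ≈ 14.40 years per doubling.
29 years fits 2 doublings: 2^2 = 4.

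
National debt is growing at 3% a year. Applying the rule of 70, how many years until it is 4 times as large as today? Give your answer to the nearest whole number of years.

Doubling time ≈ 70/3 = 23.33 years.
Getting to 4× needs 2 doublings: 2 × 23.33 ≈ 47 years.

roughly 47 years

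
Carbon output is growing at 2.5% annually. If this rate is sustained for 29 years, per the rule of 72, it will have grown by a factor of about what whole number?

72/2.5 ≈ 28.80 years per doubling.
29 years fits 1 doubling: 2^1 = 2.

≈ 2 times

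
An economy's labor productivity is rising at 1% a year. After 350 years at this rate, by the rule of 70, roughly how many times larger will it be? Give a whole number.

Doubling time ≈ 70/1 = 70.00 years.
350/70.00 ≈ 5 doublings, so about 2^5 = 32×.

around 32 times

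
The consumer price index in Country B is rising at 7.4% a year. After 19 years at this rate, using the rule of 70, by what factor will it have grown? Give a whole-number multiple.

about 4 times

Doubling time ≈ 70/7.4 = 9.46 years.
19/9.46 ≈ 2 doublings, so about 2^2 = 4×.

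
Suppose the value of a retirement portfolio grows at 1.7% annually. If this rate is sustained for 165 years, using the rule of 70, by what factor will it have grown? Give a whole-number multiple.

70/1.7 ≈ 41.18 years per doubling.
165 years fits 4 doublings: 2^4 = 16.

roughly 16 times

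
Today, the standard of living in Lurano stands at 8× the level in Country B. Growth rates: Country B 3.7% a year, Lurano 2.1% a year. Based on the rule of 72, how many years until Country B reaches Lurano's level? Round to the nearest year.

Country B gains on Lurano at 3.7% − 2.1% = 1.6 points a year.
At that relative rate the gap halves every 72/1.6 ≈ 45.00 years.
An 8× gap closes after 3 halvings: 3 × 45.00 ≈ 135 years.

roughly 135 years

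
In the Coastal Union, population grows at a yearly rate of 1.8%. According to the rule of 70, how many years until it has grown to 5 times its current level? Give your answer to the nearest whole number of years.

roughly 90 years

Doubling time ≈ 70/1.8 = 38.89 years.
5× is log₂ 5 ≈ 2.32 doublings, so ≈ 2.32 × 38.89 = 90 years.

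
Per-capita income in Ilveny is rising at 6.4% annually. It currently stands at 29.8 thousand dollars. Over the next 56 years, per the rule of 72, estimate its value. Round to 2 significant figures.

Doubling time ≈ 72/6.4 = 11.25 years.
56 years is 56/11.25 ≈ 4.98 doublings, a factor of 2^4.98 ≈ 31.56.
29.8 × 31.56 ≈ 940 thousand dollars.

about 940 thousand dollars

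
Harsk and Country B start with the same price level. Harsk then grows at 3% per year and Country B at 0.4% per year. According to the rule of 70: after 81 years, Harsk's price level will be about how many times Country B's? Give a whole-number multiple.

about 8 times

Harsk pulls ahead at 2.6 pp per year, so the ratio doubles every 70/2.6 ≈ 26.92 years.
In 81 years that's 3.01 doublings: 2^3.01 ≈ 8.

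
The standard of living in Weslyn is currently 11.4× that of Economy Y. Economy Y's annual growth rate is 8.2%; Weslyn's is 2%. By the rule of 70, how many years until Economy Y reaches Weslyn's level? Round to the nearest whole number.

40 years

Economy Y gains on Weslyn at 8.2% − 2% = 6.2 points a year.
At that relative rate the gap halves every 70/6.2 ≈ 11.29 years.
An 11.4× gap takes log₂(11.4) ≈ 3.51 halvings to close: 3.51 × 11.29 ≈ 40 years.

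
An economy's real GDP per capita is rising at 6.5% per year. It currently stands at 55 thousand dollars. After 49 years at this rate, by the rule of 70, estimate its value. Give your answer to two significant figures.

Doubling time ≈ 70/6.5 = 10.77 years.
49 years is 49/10.77 ≈ 4.55 doublings, a factor of 2^4.55 ≈ 23.43.
55 × 23.43 ≈ 1300 thousand dollars.

approximately 1300 thousand dollars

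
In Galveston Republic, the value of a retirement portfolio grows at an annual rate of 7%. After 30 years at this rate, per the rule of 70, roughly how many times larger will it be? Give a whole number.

roughly 8 times

Doubling time ≈ 70/7 = 10.00 years.
30/10.00 ≈ 3 doublings, so about 2^3 = 8×.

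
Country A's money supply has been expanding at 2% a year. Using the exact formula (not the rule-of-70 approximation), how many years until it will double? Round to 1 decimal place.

35.0 years

t = ln(2) / ln(1 + 0.02) = 0.6931 / 0.019803 ≈ 35.00.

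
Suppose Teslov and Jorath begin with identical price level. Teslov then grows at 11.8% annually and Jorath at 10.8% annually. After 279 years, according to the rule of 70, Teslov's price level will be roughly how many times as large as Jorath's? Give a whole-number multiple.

Rate gap = 11.8% − 10.8% = 1 point.
The ratio doubles every 70/1 ≈ 70.00 years.
279/70.00 ≈ 3.99 doublings → ratio ≈ 2^3.99 ≈ 16.

about 16 times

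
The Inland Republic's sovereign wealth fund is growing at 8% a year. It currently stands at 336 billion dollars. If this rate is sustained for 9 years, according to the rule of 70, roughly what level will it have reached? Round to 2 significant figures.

Doubling time ≈ 70/8 = 8.75 years.
9 years is 9/8.75 ≈ 1.03 doublings, a factor of 2^1.03 ≈ 2.04.
336 × 2.04 ≈ 690 billion dollars.

approximately 690 billion dollars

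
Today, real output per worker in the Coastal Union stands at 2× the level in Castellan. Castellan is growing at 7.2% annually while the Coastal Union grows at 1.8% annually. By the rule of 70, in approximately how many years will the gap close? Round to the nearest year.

Castellan gains on the Coastal Union at 7.2% − 1.8% = 5.4 points a year.
At that relative rate the gap halves every 70/5.4 ≈ 12.96 years.
A 2× gap closes after 1 halving: 1 × 12.96 ≈ 13 years.

13 years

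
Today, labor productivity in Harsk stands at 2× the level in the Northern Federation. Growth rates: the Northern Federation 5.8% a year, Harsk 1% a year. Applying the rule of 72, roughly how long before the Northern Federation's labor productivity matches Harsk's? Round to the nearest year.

roughly 15 years

the Northern Federation gains on Harsk at 5.8% − 1% = 4.8 points a year.
At that relative rate the gap halves every 72/4.8 ≈ 15.00 years.
A 2× gap closes after 1 halving: 1 × 15.00 ≈ 15 years.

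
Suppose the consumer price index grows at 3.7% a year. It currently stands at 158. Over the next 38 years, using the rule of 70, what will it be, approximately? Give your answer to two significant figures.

It doubles every 70/3.7 ≈ 18.92 years, so 38 years is 2.01 doublings.
2^2.01 ≈ 4.03; 158 × 4.03 ≈ 640.

≈ 640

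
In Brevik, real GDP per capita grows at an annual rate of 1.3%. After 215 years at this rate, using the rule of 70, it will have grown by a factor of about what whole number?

70/1.3 ≈ 53.85 years per doubling.
215 years fits 4 doublings: 2^4 = 16.

≈ 16 times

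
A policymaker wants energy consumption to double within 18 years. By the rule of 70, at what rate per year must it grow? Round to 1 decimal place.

roughly 3.9%

70 / 18 ≈ 3.89, so about 3.9% per year.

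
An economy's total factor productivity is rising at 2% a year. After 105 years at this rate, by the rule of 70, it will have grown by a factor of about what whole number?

around 8 times

70/2 ≈ 35.00 years per doubling.
105 years fits 3 doublings: 2^3 = 8.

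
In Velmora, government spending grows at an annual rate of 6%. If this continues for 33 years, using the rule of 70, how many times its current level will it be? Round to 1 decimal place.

Doubles every ≈ 11.67 years (70/6).
33 years is 2.83 doublings; 2^2.83 ≈ 7.1×.

around 7.1 times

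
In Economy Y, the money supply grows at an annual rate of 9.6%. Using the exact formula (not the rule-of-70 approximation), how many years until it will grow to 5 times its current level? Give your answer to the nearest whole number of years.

t = ln(5) / ln(1 + 0.096) = 1.6094 / 0.091667 ≈ 17.56.
≈ 18 years.

18 years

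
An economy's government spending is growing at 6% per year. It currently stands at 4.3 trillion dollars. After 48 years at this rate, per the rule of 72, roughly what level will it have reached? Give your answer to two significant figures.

It doubles every 72/6 ≈ 12.00 years, so 48 years is 4.00 doublings.
2^4.00 ≈ 16.00; 4.3 × 16.00 ≈ 69 trillion dollars.

roughly 69 trillion dollars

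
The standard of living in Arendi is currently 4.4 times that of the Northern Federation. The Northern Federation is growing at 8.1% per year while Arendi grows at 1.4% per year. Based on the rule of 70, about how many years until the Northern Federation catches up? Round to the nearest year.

What matters is the difference: 6.7 pp.
Rule of 70 on the gap: the ratio halves every 70/6.7 ≈ 10.45 years.
A 4.4 times gap takes log₂(4.4) ≈ 2.14 halvings to close: 2.14 × 10.45 ≈ 22 years.

22 years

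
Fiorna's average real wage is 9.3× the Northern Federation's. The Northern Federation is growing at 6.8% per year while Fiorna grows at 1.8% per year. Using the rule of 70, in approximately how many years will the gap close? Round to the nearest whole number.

The growth-rate gap is 6.8% − 1.8% = 5 percentage points.
So the ratio between them halves every 70/5 ≈ 14.00 years.
A 9.3× gap takes log₂(9.3) ≈ 3.22 halvings to close: 3.22 × 14.00 ≈ 45 years.

roughly 45 years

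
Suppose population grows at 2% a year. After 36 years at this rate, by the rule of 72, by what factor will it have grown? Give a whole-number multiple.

Doubling time ≈ 72/2 = 36.00 years.
36/36.00 ≈ 1 doubling, so about 2^1 = 2×.

roughly 2 times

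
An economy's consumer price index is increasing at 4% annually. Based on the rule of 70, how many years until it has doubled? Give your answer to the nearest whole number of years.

Doubling time ≈ 70 / 4 = 17.50 years.

around 18 years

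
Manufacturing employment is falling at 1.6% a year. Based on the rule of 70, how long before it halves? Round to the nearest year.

≈ 44 years

Falling at 1.6%, it halves about every 70/1.6 = 43.75 years.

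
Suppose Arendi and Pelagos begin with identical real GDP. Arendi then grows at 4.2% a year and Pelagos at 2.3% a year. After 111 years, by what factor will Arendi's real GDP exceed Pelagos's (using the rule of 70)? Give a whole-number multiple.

Arendi pulls ahead at 1.9 pp per year, so the ratio doubles every 70/1.9 ≈ 36.84 years.
In 111 years that's 3.01 doublings: 2^3.01 ≈ 8.

about 8 times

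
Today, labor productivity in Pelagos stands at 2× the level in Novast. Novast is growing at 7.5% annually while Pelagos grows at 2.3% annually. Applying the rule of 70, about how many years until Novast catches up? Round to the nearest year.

The growth-rate gap is 7.5% − 2.3% = 5.2 percentage points.
So the ratio between them halves every 70/5.2 ≈ 13.46 years.
A 2× gap closes after 1 halving: 1 × 13.46 ≈ 13 years.

13 years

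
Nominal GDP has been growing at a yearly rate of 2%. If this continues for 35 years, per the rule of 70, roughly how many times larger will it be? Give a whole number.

≈ 2 times

At 2% one doubling takes ≈ 35.00 years; 35 years is 1 of them, so ×2.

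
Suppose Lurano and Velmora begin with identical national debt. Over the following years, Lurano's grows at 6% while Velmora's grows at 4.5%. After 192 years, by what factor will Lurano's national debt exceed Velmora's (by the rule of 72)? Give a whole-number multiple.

Rate gap = 6% − 4.5% = 1.5 points.
The ratio doubles every 72/1.5 ≈ 48.00 years.
192/48.00 ≈ 4.00 doublings → ratio ≈ 2^4.00 ≈ 16.

around 16 times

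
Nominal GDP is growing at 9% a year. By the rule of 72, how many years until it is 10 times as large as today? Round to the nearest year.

Doubling time ≈ 72/9 = 8.00 years.
Reaching 10× takes log₂(10) ≈ 3.32 doublings.
3.32 × 8.00 ≈ 27 years.

around 27 years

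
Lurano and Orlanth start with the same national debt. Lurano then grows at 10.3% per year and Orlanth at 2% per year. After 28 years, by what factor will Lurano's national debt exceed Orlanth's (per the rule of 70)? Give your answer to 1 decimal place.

Lurano pulls ahead at 8.3 pp per year, so the ratio doubles every 70/8.3 ≈ 8.43 years.
In 28 years that's 3.32 doublings: 2^3.32 ≈ 10.0.

about 10.0 times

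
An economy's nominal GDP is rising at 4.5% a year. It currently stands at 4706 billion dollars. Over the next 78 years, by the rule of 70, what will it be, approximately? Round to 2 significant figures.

approximately 150000 billion dollars

Doubling time ≈ 70/4.5 = 15.56 years.
78 years is 78/15.56 ≈ 5.01 doublings, a factor of 2^5.01 ≈ 32.22.
4706 × 32.22 ≈ 150000 billion dollars.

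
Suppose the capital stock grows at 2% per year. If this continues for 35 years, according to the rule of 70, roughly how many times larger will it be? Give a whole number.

about 2 times

Doubling time ≈ 70/2 = 35.00 years.
35/35.00 ≈ 1 doubling, so about 2^1 = 2×.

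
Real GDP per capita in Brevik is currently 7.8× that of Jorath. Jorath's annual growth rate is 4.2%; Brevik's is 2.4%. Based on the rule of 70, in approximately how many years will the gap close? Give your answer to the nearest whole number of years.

approximately 115 years

What matters is the difference: 1.8 pp.
Rule of 70 on the gap: the ratio halves every 70/1.8 ≈ 38.89 years.
A 7.8× gap takes log₂(7.8) ≈ 2.96 halvings to close: 2.96 × 38.89 ≈ 115 years.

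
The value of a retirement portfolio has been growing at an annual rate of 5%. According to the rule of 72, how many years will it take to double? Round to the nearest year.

around 14 years

Doubling time ≈ 72 / 5 = 14.40 years.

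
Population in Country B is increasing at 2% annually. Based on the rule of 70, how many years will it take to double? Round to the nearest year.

70/2 ≈ 35.00, so it doubles roughly every 35 years.

around 35 years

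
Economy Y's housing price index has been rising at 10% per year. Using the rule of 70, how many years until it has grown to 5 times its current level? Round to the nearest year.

roughly 16 years

Doubling time ≈ 70/10 = 7.00 years.
Reaching 5× takes log₂(5) ≈ 2.32 doublings.
2.32 × 7.00 ≈ 16 years.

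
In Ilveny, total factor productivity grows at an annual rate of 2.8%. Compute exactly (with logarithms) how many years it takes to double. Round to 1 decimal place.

t = ln(2) / ln(1 + 0.028) = 0.6931 / 0.027615 ≈ 25.10.

25.1 years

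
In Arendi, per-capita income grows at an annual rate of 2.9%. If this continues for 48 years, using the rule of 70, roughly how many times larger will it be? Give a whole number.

70/2.9 ≈ 24.14 years per doubling.
48 years fits 2 doublings: 2^2 = 4.

around 4 times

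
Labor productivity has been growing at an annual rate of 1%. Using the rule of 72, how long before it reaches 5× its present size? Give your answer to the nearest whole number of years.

approximately 167 years

At 1% it doubles every 72/1 ≈ 72.00 years.
5× is log₂ 5 ≈ 2.32 doublings, so ≈ 2.32 × 72.00 = 167 years.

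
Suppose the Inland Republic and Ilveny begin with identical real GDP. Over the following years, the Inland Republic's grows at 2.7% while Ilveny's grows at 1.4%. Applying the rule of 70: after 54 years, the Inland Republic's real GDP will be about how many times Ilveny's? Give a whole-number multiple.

around 2 times

Rate gap = 2.7% − 1.4% = 1.3 points.
The ratio doubles every 70/1.3 ≈ 53.85 years.
54/53.85 ≈ 1.00 doublings → ratio ≈ 2^1.00 ≈ 2.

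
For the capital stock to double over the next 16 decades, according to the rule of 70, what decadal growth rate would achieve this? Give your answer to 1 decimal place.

70 / 16 ≈ 4.38, so about 4.4% per decade.

4.4%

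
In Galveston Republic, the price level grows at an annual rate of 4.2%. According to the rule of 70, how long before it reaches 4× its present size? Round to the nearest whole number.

≈ 33 years

One doubling takes 70/4.2 = 16.67 years.
4× is 2 doublings, so 2 × 16.67 ≈ 33 years.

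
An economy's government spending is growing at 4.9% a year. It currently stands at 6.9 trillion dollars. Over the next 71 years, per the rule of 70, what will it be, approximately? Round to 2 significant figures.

Doubling time ≈ 70/4.9 = 14.29 years.
71 years is 71/14.29 ≈ 4.97 doublings, a factor of 2^4.97 ≈ 31.34.
6.9 × 31.34 ≈ 220 trillion dollars.

around 220 trillion dollars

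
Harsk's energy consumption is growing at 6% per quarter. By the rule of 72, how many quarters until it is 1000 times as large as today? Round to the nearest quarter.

At 6% it doubles every 72/6 ≈ 12.00 quarters.
Reaching 1000× takes log₂(1000) ≈ 9.97 doublings.
9.97 × 12.00 ≈ 120 quarters.

roughly 120 quarters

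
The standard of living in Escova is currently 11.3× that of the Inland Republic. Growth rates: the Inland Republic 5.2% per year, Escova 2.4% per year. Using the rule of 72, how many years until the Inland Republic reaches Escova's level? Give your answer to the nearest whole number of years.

about 90 years

What matters is the difference: 2.8 pp.
Rule of 72 on the gap: the ratio halves every 72/2.8 ≈ 25.71 years.
An 11.3× gap takes log₂(11.3) ≈ 3.50 halvings to close: 3.50 × 25.71 ≈ 90 years.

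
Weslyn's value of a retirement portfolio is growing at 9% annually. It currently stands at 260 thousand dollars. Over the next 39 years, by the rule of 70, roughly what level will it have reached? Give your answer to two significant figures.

Doubling time ≈ 70/9 = 7.78 years.
39 years is 39/7.78 ≈ 5.01 doublings, a factor of 2^5.01 ≈ 32.22.
260 × 32.22 ≈ 8400 thousand dollars.

approximately 8400 thousand dollars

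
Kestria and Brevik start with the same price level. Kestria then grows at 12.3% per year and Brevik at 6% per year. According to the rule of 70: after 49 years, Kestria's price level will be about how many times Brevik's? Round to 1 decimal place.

Rate gap = 12.3% − 6% = 6.3 points.
The ratio doubles every 70/6.3 ≈ 11.11 years.
49/11.11 ≈ 4.41 doublings → ratio ≈ 2^4.41 ≈ 21.3.

21.3 times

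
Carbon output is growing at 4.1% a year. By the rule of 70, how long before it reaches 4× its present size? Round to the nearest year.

34 years

At 4.1% it doubles every 70/4.1 ≈ 17.07 years.
4 = 2^2, so 2 doublings → 34 years.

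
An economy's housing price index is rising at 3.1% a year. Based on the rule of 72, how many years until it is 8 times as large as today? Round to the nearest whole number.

roughly 70 years

Doubling time ≈ 72/3.1 = 23.23 years.
8× is 3 doublings, so 3 × 23.23 ≈ 70 years.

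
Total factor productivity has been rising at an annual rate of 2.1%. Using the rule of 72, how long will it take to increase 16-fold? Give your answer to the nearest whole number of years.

Doubling time ≈ 72/2.1 = 34.29 years.
Getting to 16× needs 4 doublings: 4 × 34.29 ≈ 137 years.

137 years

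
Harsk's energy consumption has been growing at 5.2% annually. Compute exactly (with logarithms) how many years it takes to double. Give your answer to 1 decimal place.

13.7 years

t = ln(2) / ln(1 + 0.052) = 0.6931 / 0.050693 ≈ 13.67.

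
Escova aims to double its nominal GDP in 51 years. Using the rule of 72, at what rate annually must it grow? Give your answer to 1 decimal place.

≈ 1.4% annually

72 / 51 ≈ 1.41, so about 1.4% annually.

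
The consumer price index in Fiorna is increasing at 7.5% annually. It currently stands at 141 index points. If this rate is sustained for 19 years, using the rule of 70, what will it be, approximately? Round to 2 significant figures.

Doubling time ≈ 70/7.5 = 9.33 years.
19 years is 19/9.33 ≈ 2.04 doublings, a factor of 2^2.04 ≈ 4.11.
141 × 4.11 ≈ 580 index points.

around 580 index points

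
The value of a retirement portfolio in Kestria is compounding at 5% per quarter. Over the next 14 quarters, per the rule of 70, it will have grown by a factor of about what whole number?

about 2 times

Doubling time ≈ 70/5 = 14.00 quarters.
14/14.00 ≈ 1 doubling, so about 2^1 = 2×.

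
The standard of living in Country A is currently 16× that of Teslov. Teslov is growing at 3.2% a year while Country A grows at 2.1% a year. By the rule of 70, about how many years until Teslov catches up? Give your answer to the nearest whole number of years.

roughly 255 years

The growth-rate gap is 3.2% − 2.1% = 1.1 percentage points.
So the ratio between them halves every 70/1.1 ≈ 63.64 years.
A 16× gap closes after 4 halvings: 4 × 63.64 ≈ 255 years.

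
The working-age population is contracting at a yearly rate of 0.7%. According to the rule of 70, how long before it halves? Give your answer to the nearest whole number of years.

about 100 years

Halving time ≈ 70 / 0.7 = 100.00 → 100 years.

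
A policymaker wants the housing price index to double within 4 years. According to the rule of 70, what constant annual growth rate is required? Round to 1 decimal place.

about 17.5% a year

70 / 4 ≈ 17.50, so about 17.5% a year.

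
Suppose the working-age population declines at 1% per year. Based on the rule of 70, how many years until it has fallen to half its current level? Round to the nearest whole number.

Falling at 1%, it halves about every 70/1 = 70.00 years.

roughly 70 years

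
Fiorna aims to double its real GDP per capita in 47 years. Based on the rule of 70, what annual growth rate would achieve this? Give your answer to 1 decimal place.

around 1.5%

70 / 47 ≈ 1.49, so about 1.5% annually.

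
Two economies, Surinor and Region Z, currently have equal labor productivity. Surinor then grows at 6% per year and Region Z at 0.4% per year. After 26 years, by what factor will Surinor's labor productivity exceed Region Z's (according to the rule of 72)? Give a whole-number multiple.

about 4 times

Only the 5.6-point difference matters.
72/5.6 ≈ 12.86 years per doubling of the ratio; 26 years gives 2.02 doublings, so ≈ 4×.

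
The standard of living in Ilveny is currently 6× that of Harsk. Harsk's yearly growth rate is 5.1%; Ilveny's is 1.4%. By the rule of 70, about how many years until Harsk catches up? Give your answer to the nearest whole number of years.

The growth-rate gap is 5.1% − 1.4% = 3.7 percentage points.
So the ratio between them halves every 70/3.7 ≈ 18.92 years.
A 6× gap takes log₂(6) ≈ 2.58 halvings to close: 2.58 × 18.92 ≈ 49 years.

approximately 49 years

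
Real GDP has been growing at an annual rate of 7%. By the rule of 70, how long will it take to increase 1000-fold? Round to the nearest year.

approximately 100 years

At 7% it doubles every 70/7 ≈ 10.00 years.
Reaching 1000× takes log₂(1000) ≈ 9.97 doublings.
9.97 × 10.00 ≈ 100 years.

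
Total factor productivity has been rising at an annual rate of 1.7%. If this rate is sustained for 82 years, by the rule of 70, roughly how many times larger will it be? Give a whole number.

70/1.7 ≈ 41.18 years per doubling.
82 years fits 2 doublings: 2^2 = 4.

≈ 4 times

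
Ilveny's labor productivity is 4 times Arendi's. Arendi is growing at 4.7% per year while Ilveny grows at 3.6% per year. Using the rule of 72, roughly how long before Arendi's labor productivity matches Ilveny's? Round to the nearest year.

What matters is the difference: 1.1 pp.
Rule of 72 on the gap: the ratio halves every 72/1.1 ≈ 65.45 years.
A 4 times gap closes after 2 halvings: 2 × 65.45 ≈ 131 years.

roughly 131 years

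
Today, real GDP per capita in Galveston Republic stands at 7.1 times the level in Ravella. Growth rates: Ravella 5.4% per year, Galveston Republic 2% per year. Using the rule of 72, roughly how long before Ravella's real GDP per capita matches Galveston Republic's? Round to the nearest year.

Ravella gains on Galveston Republic at 5.4% − 2% = 3.4 points a year.
At that relative rate the gap halves every 72/3.4 ≈ 21.18 years.
A 7.1 times gap takes log₂(7.1) ≈ 2.83 halvings to close: 2.83 × 21.18 ≈ 60 years.

about 60 years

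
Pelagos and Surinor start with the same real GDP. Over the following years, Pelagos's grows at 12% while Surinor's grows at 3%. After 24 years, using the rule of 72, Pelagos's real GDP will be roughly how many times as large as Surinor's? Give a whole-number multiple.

approximately 8 times

Pelagos pulls ahead at 9 pp per year, so the ratio doubles every 72/9 ≈ 8.00 years.
In 24 years that's 3.00 doublings: 2^3.00 ≈ 8.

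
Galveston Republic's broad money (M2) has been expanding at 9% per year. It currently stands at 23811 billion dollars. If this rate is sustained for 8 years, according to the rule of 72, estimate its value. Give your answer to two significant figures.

≈ 48000 billion dollars

Doubling time ≈ 72/9 = 8.00 years.
8 years is 8/8.00 ≈ 1.00 doublings, a factor of 2^1.00 ≈ 2.00.
23811 × 2.00 ≈ 48000 billion dollars.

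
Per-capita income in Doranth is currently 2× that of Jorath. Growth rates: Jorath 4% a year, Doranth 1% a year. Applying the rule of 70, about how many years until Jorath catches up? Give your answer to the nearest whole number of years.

about 23 years

What matters is the difference: 3 pp.
Rule of 70 on the gap: the ratio halves every 70/3 ≈ 23.33 years.
A 2× gap closes after 1 halving: 1 × 23.33 ≈ 23 years.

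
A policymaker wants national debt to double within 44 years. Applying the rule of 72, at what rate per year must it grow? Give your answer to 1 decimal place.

about 1.6%

72 / 44 ≈ 1.64, so about 1.6% per year.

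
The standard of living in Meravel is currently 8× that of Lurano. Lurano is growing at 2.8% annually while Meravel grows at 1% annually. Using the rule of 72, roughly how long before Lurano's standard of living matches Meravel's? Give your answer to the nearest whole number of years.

What matters is the difference: 1.8 pp.
Rule of 72 on the gap: the ratio halves every 72/1.8 ≈ 40.00 years.
An 8× gap closes after 3 halvings: 3 × 40.00 ≈ 120 years.

about 120 years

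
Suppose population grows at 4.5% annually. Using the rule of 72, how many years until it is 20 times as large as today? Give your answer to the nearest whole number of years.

≈ 69 years

One doubling takes 72/4.5 = 16.00 years.
20× is log₂ 20 ≈ 4.32 doublings, so ≈ 4.32 × 16.00 = 69 years.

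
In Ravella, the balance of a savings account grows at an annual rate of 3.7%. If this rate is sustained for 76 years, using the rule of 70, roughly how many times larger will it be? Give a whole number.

≈ 16 times

70/3.7 ≈ 18.92 years per doubling.
76 years fits 4 doublings: 2^4 = 16.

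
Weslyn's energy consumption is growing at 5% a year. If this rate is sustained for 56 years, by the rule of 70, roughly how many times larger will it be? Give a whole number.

Doubling time ≈ 70/5 = 14.00 years.
56/14.00 ≈ 4 doublings, so about 2^4 = 16×.

roughly 16 times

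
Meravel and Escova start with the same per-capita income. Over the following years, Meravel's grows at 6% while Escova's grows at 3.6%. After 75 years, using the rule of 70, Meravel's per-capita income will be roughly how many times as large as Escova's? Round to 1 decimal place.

Rate gap = 6% − 3.6% = 2.4 points.
The ratio doubles every 70/2.4 ≈ 29.17 years.
75/29.17 ≈ 2.57 doublings → ratio ≈ 2^2.57 ≈ 5.9.

≈ 5.9 times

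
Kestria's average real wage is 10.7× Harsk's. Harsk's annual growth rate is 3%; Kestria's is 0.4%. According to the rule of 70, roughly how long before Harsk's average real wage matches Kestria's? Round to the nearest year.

around 92 years

The growth-rate gap is 3% − 0.4% = 2.6 percentage points.
So the ratio between them halves every 70/2.6 ≈ 26.92 years.
A 10.7× gap takes log₂(10.7) ≈ 3.42 halvings to close: 3.42 × 26.92 ≈ 92 years.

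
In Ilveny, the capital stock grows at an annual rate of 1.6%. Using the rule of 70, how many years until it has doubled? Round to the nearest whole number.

At 1.6%, doubling takes about 70/1.6 = 43.75 years.

≈ 44 years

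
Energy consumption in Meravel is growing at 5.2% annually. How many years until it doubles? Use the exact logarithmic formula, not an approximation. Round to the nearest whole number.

14 years

t = ln(2) / ln(1 + 0.052) = 0.6931 / 0.050693 ≈ 13.67.
≈ 14 years.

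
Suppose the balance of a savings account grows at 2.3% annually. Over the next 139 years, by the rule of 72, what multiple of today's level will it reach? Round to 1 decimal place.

Doubles every ≈ 31.30 years (72/2.3).
139 years is 4.44 doublings; 2^4.44 ≈ 21.7×.

21.7 times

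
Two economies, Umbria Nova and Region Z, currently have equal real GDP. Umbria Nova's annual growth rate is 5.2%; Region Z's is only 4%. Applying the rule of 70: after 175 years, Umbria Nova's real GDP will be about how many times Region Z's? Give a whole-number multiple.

Only the 1.2-point difference matters.
70/1.2 ≈ 58.33 years per doubling of the ratio; 175 years gives 3.00 doublings, so ≈ 8×.

≈ 8 times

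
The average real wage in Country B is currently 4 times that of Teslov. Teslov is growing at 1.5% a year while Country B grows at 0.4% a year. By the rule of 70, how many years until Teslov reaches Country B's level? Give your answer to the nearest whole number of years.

The growth-rate gap is 1.5% − 0.4% = 1.1 percentage points.
So the ratio between them halves every 70/1.1 ≈ 63.64 years.
A 4 times gap closes after 2 halvings: 2 × 63.64 ≈ 127 years.

around 127 years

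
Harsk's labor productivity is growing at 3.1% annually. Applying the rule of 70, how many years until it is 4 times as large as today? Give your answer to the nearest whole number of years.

One doubling takes 70/3.1 = 22.58 years.
4 = 2^2, so 2 doublings → 45 years.

45 years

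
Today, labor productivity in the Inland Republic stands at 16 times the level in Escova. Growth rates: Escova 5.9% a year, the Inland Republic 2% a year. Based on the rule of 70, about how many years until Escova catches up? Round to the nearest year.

approximately 72 years

Escova gains on the Inland Republic at 5.9% − 2% = 3.9 points a year.
At that relative rate the gap halves every 70/3.9 ≈ 17.95 years.
A 16 times gap closes after 4 halvings: 4 × 17.95 ≈ 72 years.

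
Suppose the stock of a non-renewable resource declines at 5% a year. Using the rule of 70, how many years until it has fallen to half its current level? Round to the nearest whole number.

Falling at 5%, it halves about every 70/5 = 14.00 years.

around 14 years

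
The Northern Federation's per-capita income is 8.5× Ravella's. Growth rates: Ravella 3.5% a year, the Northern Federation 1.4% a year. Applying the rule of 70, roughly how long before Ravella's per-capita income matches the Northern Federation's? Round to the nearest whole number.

roughly 103 years

Ravella gains on the Northern Federation at 3.5% − 1.4% = 2.1 points a year.
At that relative rate the gap halves every 70/2.1 ≈ 33.33 years.
An 8.5× gap takes log₂(8.5) ≈ 3.09 halvings to close: 3.09 × 33.33 ≈ 103 years.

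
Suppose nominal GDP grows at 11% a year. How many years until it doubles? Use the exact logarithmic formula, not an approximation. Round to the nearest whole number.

7 years

t = ln(2) / ln(1 + 0.11) = 0.6931 / 0.104360 ≈ 6.64.
≈ 7 years.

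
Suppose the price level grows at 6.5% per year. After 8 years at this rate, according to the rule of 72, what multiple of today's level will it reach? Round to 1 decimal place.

≈ 1.6 times

Doubles every ≈ 11.08 years (72/6.5).
8 years is 0.72 doublings; 2^0.72 ≈ 1.6×.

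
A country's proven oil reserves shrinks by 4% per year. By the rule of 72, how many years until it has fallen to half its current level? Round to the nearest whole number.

Halving time ≈ 72 / 4 = 18.00 → 18 years.

roughly 18 years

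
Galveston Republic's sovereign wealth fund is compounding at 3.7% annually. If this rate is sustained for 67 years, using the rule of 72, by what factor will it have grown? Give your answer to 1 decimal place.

Doubles every ≈ 19.46 years (72/3.7).
67 years is 3.44 doublings; 2^3.44 ≈ 10.9×.

about 10.9 times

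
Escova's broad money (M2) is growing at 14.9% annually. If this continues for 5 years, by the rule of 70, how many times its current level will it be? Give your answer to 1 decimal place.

Doubling time ≈ 70/14.9 = 4.70 years.
5 years / 4.70 ≈ 1.06 doublings → factor 2^1.06 ≈ 2.1.

≈ 2.1 times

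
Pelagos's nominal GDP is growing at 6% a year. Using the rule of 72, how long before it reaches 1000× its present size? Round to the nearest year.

One doubling takes 72/6 = 12.00 years.
Reaching 1000× takes log₂(1000) ≈ 9.97 doublings.
9.97 × 12.00 ≈ 120 years.

roughly 120 years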